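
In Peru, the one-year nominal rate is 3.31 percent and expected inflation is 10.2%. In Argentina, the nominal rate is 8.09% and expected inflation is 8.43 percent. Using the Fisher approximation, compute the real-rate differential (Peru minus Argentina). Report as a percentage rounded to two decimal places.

-6.55%

Peru: 3.31% − 10.2% = -6.890%
Argentina: 8.09% − 8.43% = -0.340%
Differential = -6.550% → -6.55%.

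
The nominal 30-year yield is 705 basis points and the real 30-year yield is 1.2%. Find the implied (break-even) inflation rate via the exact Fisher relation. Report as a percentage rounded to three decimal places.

(1 + π) = (1 + i)/(1 + r) = 1.07050 / 1.01200 = 1.057806
Break-even inflation = 1.057806 − 1 → 5.781%.

5.781%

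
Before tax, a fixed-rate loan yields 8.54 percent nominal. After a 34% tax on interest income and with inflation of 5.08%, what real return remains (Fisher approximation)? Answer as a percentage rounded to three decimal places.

0.556%

After-tax nominal return = 8.54% × (1 − 0.34) = 5.6364%.
r ≈ 5.6364% − 5.08% → 0.556%.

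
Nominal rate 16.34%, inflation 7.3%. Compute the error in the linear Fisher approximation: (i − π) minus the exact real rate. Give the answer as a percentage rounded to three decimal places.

Approximate: r ≈ 16.340% − 7.300% = 9.0400%
Exact: (1 + 0.1634)/(1 + 0.0730) − 1 = 8.4250%
Error = 9.0400% − 8.4250% = 0.6150% → 0.615%.

0.615%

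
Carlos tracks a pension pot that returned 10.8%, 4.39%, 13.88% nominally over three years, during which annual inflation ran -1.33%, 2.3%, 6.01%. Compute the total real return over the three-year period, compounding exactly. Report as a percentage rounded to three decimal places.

23.094%

Nominal growth factor = 1.1080 × 1.0439 × 1.1388 = 1.3171830
Price-level growth factor = 0.9867 × 1.0230 × 1.0601 = 1.0700587
Real growth factor = 1.3171830 / 1.0700587 = 1.2309446
Total real return = 1.2309446 − 1 → 23.094%.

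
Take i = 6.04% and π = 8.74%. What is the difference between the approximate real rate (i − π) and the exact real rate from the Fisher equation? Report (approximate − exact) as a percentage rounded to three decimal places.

Approximate: r ≈ 6.040% − 8.740% = -2.7000%
Exact: (1 + 0.0604)/(1 + 0.0874) − 1 = -2.4830%
Error = -2.7000% − (-2.4830%) = -0.2170% → -0.217%.

-0.217%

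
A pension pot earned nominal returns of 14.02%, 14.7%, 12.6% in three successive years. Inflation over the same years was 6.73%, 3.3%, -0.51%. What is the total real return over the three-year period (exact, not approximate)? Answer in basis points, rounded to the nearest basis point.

Nominal growth factor = 1.1402 × 1.1470 × 1.1260 = 1.472593
Price-level growth factor = 1.0673 × 1.0330 × 0.9949 = 1.096898
Real growth factor = 1.472593 / 1.096898 = 1.342507
Total real return = 1.342507 − 1 → 3425 basis points.

3425 basis points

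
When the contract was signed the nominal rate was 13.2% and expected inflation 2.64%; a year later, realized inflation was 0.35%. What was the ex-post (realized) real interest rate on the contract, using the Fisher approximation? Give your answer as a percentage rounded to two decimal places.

Ex-post: 13.2% − 0.35% = 12.850%
So the realized real rate is 12.85%.

12.85%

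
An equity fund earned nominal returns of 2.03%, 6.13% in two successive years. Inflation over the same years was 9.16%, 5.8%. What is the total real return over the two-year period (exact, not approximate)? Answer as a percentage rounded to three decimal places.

-6.240%

Compound the nominal returns: 1.0203 × 1.0613 = 1.082844.
Compound inflation: 1.0916 × 1.0580 = 1.154913.
Deflate: 1.082844 / 1.154913 = 0.937598.
Total real return = 0.937598 − 1 → -6.240%.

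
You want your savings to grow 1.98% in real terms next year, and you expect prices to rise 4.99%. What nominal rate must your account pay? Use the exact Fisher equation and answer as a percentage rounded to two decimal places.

(1 + i) = (1 + r)(1 + π) = 1.01980 × 1.04990 = 1.07068802
i = 1.07068802 − 1, so the required nominal rate is 7.07%.

7.07%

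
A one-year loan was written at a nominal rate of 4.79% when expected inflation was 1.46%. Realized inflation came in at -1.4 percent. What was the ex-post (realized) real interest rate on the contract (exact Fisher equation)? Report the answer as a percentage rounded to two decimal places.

Ex-post: (1 + 0.0479)/(1 − 0.0140) − 1 = 6.2779%
So the realized real rate is 6.28%.

6.28%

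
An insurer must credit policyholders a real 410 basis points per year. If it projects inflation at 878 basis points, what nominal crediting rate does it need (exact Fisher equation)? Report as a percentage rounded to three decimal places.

13.240%

(1 + i) = (1 + r)(1 + π) = 1.04100 × 1.08780 = 1.1323998
i = 1.1323998 − 1, so the required nominal rate is 13.240%.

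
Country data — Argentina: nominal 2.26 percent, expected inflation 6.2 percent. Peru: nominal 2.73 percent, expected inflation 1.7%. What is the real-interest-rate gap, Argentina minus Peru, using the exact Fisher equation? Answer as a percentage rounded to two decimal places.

Argentina: (1 + 0.0226)/(1 + 0.0620) − 1 = -3.7100%
Peru: (1 + 0.0273)/(1 + 0.0170) − 1 = 1.0128%
Differential = -3.7100% − 1.0128% = -4.7228% → -4.72%.

-4.72%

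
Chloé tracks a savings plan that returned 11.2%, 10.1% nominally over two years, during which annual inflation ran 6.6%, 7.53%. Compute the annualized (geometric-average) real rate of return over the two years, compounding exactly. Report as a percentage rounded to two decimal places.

3.35%

Compound the nominal returns: 1.1120 × 1.1010 = 1.22431200.
Compound inflation: 1.0660 × 1.0753 = 1.14626980.
Deflate: 1.22431200 / 1.14626980 = 1.06808362.
Annualized real rate = 1.06808362^(1/2) − 1 = 3.3481% → 3.35%.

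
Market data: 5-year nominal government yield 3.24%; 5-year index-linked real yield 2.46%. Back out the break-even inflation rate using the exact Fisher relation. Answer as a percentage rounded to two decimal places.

0.76%

(1 + π) = (1 + i)/(1 + r) = 1.03240 / 1.02460 = 1.007613
Break-even inflation = 1.007613 − 1 → 0.76%.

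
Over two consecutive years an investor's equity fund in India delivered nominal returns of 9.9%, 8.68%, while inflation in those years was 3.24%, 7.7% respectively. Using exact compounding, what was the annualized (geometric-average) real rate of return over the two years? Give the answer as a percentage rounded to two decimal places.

Compound the nominal returns: 1.0990 × 1.0868 = 1.19439320.
Compound inflation: 1.0324 × 1.0770 = 1.11189480.
Deflate: 1.19439320 / 1.11189480 = 1.07419623.
Annualized real rate = 1.07419623^(1/2) − 1 = 3.6434% → 3.64%.

3.64%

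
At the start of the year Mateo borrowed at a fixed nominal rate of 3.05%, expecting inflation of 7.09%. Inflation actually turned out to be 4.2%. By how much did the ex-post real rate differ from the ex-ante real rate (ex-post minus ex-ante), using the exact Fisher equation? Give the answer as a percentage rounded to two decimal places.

Ex-ante: (1 + 0.0305)/(1 + 0.0709) − 1 = -3.7725%
Ex-post: (1 + 0.0305)/(1 + 0.0420) − 1 = -1.1036%
Difference (ex-post − ex-ante) = 2.6689% → 2.67%.

2.67%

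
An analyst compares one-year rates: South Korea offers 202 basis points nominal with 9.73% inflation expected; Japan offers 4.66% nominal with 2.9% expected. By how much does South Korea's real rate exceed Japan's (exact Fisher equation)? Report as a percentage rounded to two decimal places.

South Korea: (1 + 0.0202)/(1 + 0.0973) − 1 = -7.0263%
Japan: (1 + 0.0466)/(1 + 0.0290) − 1 = 1.7104%
Differential = -7.0263% − 1.7104% = -8.7367% → -8.74%.

-8.74%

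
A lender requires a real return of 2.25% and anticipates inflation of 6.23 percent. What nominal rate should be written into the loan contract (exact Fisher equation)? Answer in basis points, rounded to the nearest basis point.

(1 + i) = (1 + r)(1 + π) = 1.02250 × 1.06230 = 1.08620175
i = 1.08620175 − 1, so the required nominal rate is 862 basis points.

862 basis points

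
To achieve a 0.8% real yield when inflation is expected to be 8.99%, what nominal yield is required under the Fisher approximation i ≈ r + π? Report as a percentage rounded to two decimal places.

9.79%

i ≈ r + π = 0.8% + 8.99% = 9.79%.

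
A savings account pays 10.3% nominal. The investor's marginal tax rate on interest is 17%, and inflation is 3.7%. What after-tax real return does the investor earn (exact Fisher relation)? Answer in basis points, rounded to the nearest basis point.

After-tax nominal return = 10.3% × (1 − 0.17) = 8.5490%.
1 + r = 1.08549 / 1.03700 = 1.046760
After-tax real rate = 1.046760 − 1 → 468 basis points.

468 basis points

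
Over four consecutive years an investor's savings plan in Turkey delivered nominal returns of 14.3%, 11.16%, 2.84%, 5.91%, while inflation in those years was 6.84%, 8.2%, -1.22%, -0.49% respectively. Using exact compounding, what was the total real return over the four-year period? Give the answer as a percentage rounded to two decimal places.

21.79%

Compound the nominal returns: 1.1430 × 1.1116 × 1.0284 × 1.0591 = 1.383865.
Compound inflation: 1.0684 × 1.0820 × 0.9878 × 0.9951 = 1.136310.
Deflate: 1.383865 / 1.136310 = 1.217859.
Total real return = 1.217859 − 1 → 21.79%.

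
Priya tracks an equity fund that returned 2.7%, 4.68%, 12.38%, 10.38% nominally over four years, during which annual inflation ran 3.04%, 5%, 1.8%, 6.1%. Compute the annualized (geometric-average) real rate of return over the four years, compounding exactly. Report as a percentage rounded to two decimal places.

Nominal growth factor = 1.0270 × 1.0468 × 1.1238 × 1.1038 = 1.33356312
Price-level growth factor = 1.0304 × 1.0500 × 1.0180 × 1.0610 = 1.16857963
Real growth factor = 1.33356312 / 1.16857963 = 1.14118292
Annualized real rate = 1.14118292^(1/4) − 1 = 3.3567% → 3.36%.

3.36%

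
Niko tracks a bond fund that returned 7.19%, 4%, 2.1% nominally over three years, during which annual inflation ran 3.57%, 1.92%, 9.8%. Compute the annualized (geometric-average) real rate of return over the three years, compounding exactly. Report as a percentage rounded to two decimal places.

Nominal growth factor = 1.0719 × 1.0400 × 1.0210 = 1.13818630
Price-level growth factor = 1.0357 × 1.0192 × 1.0980 = 1.15903281
Real growth factor = 1.13818630 / 1.15903281 = 0.98201387
Annualized real rate = 0.98201387^(1/3) − 1 = -0.6032% → -0.60%.

-0.60%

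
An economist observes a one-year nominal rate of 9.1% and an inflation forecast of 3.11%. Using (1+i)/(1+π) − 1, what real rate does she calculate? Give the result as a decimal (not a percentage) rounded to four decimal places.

By the Fisher identity, 1 + r = (1 + i)/(1 + π).
1 + r = 1.09100 / 1.03110 = 1.058093
r = 1.058093 − 1 = 5.8093%, i.e. 0.0581.

0.0581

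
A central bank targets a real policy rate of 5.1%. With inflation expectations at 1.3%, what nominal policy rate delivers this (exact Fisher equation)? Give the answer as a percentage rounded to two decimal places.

6.47%

(1 + i) = (1 + r)(1 + π) = 1.05100 × 1.01300 = 1.064663
i = 1.064663 − 1, so the required nominal rate is 6.47%.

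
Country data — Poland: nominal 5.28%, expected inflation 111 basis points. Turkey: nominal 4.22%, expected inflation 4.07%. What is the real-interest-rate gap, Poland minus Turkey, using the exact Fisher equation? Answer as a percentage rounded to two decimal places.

3.98%

Poland: (1 + 0.0528)/(1 + 0.0111) − 1 = 4.1242%
Turkey: (1 + 0.0422)/(1 + 0.0407) − 1 = 0.1441%
Differential = 4.1242% − 0.1441% = 3.9801% → 3.98%.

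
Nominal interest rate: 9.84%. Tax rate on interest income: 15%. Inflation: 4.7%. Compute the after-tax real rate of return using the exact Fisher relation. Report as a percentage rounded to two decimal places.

After-tax nominal return = 9.84% × (1 − 0.15) = 8.3640%.
1 + r = 1.08364 / 1.04700 = 1.034995
After-tax real rate = 1.034995 − 1 → 3.50%.

3.50%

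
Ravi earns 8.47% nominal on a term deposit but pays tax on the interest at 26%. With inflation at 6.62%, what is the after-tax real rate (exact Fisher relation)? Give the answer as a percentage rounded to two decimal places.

After-tax nominal return = 8.47% × (1 − 0.26) = 6.2678%.
1 + r = 1.062678 / 1.06620 = 0.996697
After-tax real rate = 0.996697 − 1 → -0.33%.

-0.33%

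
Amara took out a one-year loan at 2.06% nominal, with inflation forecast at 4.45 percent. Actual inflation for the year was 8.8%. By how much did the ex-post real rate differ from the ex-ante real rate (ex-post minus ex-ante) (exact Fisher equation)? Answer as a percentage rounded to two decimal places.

Ex-ante: (1 + 0.0206)/(1 + 0.0445) − 1 = -2.2882%
Ex-post: (1 + 0.0206)/(1 + 0.0880) − 1 = -6.1949%
Difference (ex-post − ex-ante) = -3.9067% → -3.91%.

-3.91%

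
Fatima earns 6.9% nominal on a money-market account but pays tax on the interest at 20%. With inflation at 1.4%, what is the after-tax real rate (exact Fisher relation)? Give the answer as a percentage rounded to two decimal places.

After-tax nominal return = 6.9% × (1 − 0.2) = 5.5200%.
1 + r = 1.05520 / 1.01400 = 1.040631
After-tax real rate = 1.040631 − 1 → 4.06%.

4.06%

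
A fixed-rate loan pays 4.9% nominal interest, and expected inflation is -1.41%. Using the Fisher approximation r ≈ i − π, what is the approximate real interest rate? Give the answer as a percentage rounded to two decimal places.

6.31%

r ≈ i − π = 4.9% − (-1.41%) = 6.31%.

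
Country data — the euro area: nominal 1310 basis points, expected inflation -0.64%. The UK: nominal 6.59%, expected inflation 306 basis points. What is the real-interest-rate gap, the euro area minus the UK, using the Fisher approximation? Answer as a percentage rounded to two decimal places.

The euro area: 13.1% − (-0.64%) = 13.740%
The UK: 6.59% − 3.06% = 3.530%
Differential = 10.210% → 10.21%.

10.21%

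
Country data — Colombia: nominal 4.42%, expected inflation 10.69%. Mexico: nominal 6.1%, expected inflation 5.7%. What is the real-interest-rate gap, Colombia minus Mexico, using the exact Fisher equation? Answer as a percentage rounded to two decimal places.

-6.04%

Colombia: (1 + 0.0442)/(1 + 0.1069) − 1 = -5.6645%
Mexico: (1 + 0.0610)/(1 + 0.0570) − 1 = 0.3784%
Differential = -5.6645% − 0.3784% = -6.0429% → -6.04%.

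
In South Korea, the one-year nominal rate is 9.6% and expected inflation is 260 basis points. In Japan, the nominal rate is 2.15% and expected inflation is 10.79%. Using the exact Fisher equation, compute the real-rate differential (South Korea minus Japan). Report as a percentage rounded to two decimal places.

14.62%

South Korea: (1 + 0.0960)/(1 + 0.0260) − 1 = 6.8226%
Japan: (1 + 0.0215)/(1 + 0.1079) − 1 = -7.7985%
Differential = 6.8226% − (-7.7985%) = 14.6211% → 14.62%.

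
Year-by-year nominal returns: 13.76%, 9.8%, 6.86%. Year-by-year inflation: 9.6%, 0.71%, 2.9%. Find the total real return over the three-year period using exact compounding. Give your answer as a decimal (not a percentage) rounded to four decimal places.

Nominal growth factor = 1.1376 × 1.0980 × 1.0686 = 1.334772
Price-level growth factor = 1.0960 × 1.0071 × 1.0290 = 1.135791
Real growth factor = 1.334772 / 1.135791 = 1.175191
Total real return = 1.175191 − 1 → 0.1752.

0.1752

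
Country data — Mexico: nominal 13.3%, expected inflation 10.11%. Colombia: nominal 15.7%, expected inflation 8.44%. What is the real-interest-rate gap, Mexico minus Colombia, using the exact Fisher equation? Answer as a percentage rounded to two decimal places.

-3.80%

Mexico: (1 + 0.1330)/(1 + 0.1011) − 1 = 2.8971%
Colombia: (1 + 0.1570)/(1 + 0.0844) − 1 = 6.6949%
Differential = 2.8971% − 6.6949% = -3.7978% → -3.80%.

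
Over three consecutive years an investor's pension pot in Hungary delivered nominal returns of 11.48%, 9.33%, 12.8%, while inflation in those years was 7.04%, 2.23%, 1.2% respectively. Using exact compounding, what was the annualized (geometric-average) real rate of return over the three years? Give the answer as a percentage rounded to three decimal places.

Compound the nominal returns: 1.1148 × 1.0933 × 1.1280 = 1.374818628.
Compound inflation: 1.0704 × 1.0223 × 1.0120 = 1.107401159.
Deflate: 1.374818628 / 1.107401159 = 1.241482020.
Annualized real rate = 1.241482020^(1/3) − 1 = 7.47649% → 7.476%.

7.476%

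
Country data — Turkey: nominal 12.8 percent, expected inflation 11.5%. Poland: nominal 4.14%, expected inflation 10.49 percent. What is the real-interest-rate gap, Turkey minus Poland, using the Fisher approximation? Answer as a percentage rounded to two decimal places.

Turkey: 12.8% − 11.5% = 1.300%
Poland: 4.14% − 10.49% = -6.350%
Differential = 7.650% → 7.65%.

7.65%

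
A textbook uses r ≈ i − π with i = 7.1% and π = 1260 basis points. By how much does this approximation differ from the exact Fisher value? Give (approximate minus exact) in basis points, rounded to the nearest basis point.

Approximate: r ≈ 7.100% − 12.600% = -5.5000%
Exact: (1 + 0.0710)/(1 + 0.1260) − 1 = -4.8845%
Error = -5.5000% − (-4.8845%) = -0.6155% → -62 basis points.

-62 basis points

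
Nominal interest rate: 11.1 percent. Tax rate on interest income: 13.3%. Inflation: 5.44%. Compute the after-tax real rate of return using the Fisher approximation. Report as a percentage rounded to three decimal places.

4.184%

After-tax nominal return = 11.1% × (1 − 0.133) = 9.6237%.
r ≈ 9.6237% − 5.44% → 4.184%.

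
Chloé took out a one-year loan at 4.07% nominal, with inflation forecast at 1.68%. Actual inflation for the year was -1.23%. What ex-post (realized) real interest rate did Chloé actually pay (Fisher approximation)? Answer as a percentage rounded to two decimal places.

Ex-post: 4.07% − (-1.23%) = 5.300%
So the realized real rate is 5.30%.

5.30%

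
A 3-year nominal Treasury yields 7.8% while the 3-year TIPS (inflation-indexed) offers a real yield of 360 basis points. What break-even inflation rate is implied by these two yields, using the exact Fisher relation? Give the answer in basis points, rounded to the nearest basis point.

(1 + π) = (1 + i)/(1 + r) = 1.07800 / 1.03600 = 1.040541
Break-even inflation = 1.040541 − 1 → 405 basis points.

405 basis points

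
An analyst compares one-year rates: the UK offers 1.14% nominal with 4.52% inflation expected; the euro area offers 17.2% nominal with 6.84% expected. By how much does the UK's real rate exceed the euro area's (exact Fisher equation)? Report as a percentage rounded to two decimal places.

-12.93%

The UK: (1 + 0.0114)/(1 + 0.0452) − 1 = -3.2338%
The euro area: (1 + 0.1720)/(1 + 0.0684) − 1 = 9.6967%
Differential = -3.2338% − 9.6967% = -12.9306% → -12.93%.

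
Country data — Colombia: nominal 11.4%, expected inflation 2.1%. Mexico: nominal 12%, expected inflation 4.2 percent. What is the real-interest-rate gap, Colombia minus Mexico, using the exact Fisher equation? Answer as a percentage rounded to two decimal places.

Colombia: (1 + 0.1140)/(1 + 0.0210) − 1 = 9.1087%
Mexico: (1 + 0.1200)/(1 + 0.0420) − 1 = 7.4856%
Differential = 9.1087% − 7.4856% = 1.6231% → 1.62%.

1.62%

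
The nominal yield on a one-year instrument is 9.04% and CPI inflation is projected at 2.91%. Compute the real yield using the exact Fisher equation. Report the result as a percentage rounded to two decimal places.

1 + r = 1.09040 / 1.02910 = 1.059567
r = 1.059567 − 1 = 5.9567%, i.e. 5.96%.

5.96%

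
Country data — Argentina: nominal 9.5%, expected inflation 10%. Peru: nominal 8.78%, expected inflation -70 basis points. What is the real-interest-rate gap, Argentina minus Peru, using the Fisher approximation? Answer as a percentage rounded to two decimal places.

-9.98%

Argentina: 9.5% − 10% = -0.500%
Peru: 8.78% − (-0.7%) = 9.480%
Differential = -9.980% → -9.98%.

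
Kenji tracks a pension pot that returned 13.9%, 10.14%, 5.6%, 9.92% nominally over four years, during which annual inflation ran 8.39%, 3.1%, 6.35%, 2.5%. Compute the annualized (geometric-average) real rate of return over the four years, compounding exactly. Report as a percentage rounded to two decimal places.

4.56%

Nominal growth factor = 1.1390 × 1.1014 × 1.0560 × 1.0992 = 1.45616113
Price-level growth factor = 1.0839 × 1.0310 × 1.0635 × 1.0250 = 1.21817376
Real growth factor = 1.45616113 / 1.21817376 = 1.19536406
Annualized real rate = 1.19536406^(1/4) − 1 = 4.5623% → 4.56%.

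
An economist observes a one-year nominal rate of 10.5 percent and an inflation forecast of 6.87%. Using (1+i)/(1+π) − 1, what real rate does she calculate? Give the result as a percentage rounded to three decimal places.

1 + r = 1.10500 / 1.06870 = 1.033967
r = 1.033967 − 1 = 3.3967%, i.e. 3.397%.

3.397%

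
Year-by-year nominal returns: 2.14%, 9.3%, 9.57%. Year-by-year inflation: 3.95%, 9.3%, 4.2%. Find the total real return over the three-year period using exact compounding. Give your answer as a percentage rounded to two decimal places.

3.32%

Nominal growth factor = 1.0214 × 1.0930 × 1.0957 = 1.223229
Price-level growth factor = 1.0395 × 1.0930 × 1.0420 = 1.183893
Real growth factor = 1.223229 / 1.183893 = 1.033226
Total real return = 1.033226 − 1 → 3.32%.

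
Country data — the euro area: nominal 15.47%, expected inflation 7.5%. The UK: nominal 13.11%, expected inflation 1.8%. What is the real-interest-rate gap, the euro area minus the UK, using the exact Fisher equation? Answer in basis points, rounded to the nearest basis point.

-370 basis points

The euro area: (1 + 0.1547)/(1 + 0.0750) − 1 = 7.4140%
The UK: (1 + 0.1311)/(1 + 0.0180) − 1 = 11.1100%
Differential = 7.4140% − 11.1100% = -3.6961% → -370 basis points.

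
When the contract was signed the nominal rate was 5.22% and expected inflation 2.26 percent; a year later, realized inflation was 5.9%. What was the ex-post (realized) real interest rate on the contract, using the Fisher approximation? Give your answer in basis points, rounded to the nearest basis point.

-68 basis points

Ex-post: 5.22% − 5.9% = -0.680%
So the realized real rate is -68 basis points.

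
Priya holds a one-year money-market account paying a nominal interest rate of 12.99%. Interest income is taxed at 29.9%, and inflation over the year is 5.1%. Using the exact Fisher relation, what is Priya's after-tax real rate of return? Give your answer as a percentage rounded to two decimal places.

3.81%

After-tax nominal return = 12.99% × (1 − 0.299) = 9.10599%.
1 + r = 1.0910599 / 1.05100 = 1.038116
After-tax real rate = 1.038116 − 1 → 3.81%.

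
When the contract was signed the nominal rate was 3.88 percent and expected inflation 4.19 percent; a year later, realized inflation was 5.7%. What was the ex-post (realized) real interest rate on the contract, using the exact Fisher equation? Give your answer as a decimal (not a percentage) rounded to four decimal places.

Ex-post: (1 + 0.0388)/(1 + 0.0570) − 1 = -1.7219%
So the realized real rate is -0.0172.

-0.0172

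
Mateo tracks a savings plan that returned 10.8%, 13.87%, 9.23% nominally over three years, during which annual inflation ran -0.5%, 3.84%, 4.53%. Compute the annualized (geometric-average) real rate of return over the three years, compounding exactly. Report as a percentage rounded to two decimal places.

Nominal growth factor = 1.1080 × 1.1387 × 1.0923 = 1.37813263
Price-level growth factor = 0.9950 × 1.0384 × 1.0453 = 1.08001232
Real growth factor = 1.37813263 / 1.08001232 = 1.27603417
Annualized real rate = 1.27603417^(1/3) − 1 = 8.4645% → 8.46%.

8.46%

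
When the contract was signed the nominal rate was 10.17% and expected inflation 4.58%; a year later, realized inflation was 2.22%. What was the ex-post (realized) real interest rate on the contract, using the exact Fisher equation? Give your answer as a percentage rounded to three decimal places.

7.777%

Ex-post: (1 + 0.1017)/(1 + 0.0222) − 1 = 7.7773%
So the realized real rate is 7.777%.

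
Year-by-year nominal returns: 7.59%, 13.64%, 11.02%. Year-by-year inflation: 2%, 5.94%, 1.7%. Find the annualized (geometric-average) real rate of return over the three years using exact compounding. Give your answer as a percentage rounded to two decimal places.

7.29%

Compound the nominal returns: 1.0759 × 1.1364 × 1.1102 = 1.35738909.
Compound inflation: 1.0200 × 1.0594 × 1.0170 = 1.09895800.
Deflate: 1.35738909 / 1.09895800 = 1.23516012.
Annualized real rate = 1.23516012^(1/3) − 1 = 7.2937% → 7.29%.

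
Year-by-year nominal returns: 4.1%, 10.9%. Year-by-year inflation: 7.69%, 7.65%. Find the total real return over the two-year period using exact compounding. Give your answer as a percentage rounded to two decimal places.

Compound the nominal returns: 1.0410 × 1.1090 = 1.154469.
Compound inflation: 1.0769 × 1.0765 = 1.159283.
Deflate: 1.154469 / 1.159283 = 0.995848.
Total real return = 0.995848 − 1 → -0.42%.

-0.42%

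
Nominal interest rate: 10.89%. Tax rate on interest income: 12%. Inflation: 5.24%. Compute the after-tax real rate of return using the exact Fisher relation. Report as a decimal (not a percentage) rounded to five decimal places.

0.04127

After-tax nominal return = 10.89% × (1 − 0.12) = 9.5832%.
1 + r = 1.095832 / 1.05240 = 1.041269
After-tax real rate = 1.041269 − 1 → 0.04127.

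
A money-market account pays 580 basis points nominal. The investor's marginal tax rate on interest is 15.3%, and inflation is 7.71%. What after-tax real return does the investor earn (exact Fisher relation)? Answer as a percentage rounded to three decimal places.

-2.597%

After-tax nominal return = 5.8% × (1 − 0.153) = 4.9126%.
1 + r = 1.049126 / 1.07710 = 0.974028
After-tax real rate = 0.974028 − 1 → -2.597%.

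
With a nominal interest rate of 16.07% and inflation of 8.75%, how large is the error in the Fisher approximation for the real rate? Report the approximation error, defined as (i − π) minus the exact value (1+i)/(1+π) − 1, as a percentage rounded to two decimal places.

0.59%

Approximate: r ≈ 16.070% − 8.750% = 7.3200%
Exact: (1 + 0.1607)/(1 + 0.0875) − 1 = 6.7310%
Error = 7.3200% − 6.7310% = 0.5890% → 0.59%.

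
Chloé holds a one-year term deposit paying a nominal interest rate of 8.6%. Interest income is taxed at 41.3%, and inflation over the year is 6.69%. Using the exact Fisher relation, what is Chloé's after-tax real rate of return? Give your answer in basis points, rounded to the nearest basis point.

-154 basis points

After-tax nominal return = 8.6% × (1 − 0.413) = 5.0482%.
1 + r = 1.050482 / 1.06690 = 0.984611
After-tax real rate = 0.984611 − 1 → -154 basis points.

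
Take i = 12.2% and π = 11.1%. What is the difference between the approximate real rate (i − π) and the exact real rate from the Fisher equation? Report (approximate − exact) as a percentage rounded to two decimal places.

Approximate: r ≈ 12.200% − 11.100% = 1.1000%
Exact: (1 + 0.1220)/(1 + 0.1110) − 1 = 0.9901%
Error = 1.1000% − 0.9901% = 0.1099% → 0.11%.

0.11%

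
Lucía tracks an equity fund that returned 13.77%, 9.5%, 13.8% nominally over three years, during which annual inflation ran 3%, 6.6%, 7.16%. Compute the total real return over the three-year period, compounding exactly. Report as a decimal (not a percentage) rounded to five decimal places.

Nominal growth factor = 1.1377 × 1.0950 × 1.1380 = 1.417699
Price-level growth factor = 1.0300 × 1.0660 × 1.0716 = 1.176595
Real growth factor = 1.417699 / 1.176595 = 1.204917
Total real return = 1.204917 − 1 → 0.20492.

0.20492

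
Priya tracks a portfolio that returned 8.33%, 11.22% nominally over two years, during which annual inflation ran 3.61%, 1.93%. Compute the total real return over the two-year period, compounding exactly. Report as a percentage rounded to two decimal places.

Nominal growth factor = 1.0833 × 1.1122 = 1.204846
Price-level growth factor = 1.0361 × 1.0193 = 1.056097
Real growth factor = 1.204846 / 1.056097 = 1.140848
Total real return = 1.140848 − 1 → 14.08%.

14.08%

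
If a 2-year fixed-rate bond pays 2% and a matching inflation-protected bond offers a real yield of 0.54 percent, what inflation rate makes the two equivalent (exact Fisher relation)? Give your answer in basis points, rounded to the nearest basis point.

(1 + π) = (1 + i)/(1 + r) = 1.02000 / 1.00540 = 1.014522
Break-even inflation = 1.014522 − 1 → 145 basis points.

145 basis points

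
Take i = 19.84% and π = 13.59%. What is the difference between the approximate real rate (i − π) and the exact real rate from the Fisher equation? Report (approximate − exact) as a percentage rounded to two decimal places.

0.75%

Approximate: r ≈ 19.840% − 13.590% = 6.2500%
Exact: (1 + 0.1984)/(1 + 0.1359) − 1 = 5.5022%
Error = 6.2500% − 5.5022% = 0.7478% → 0.75%.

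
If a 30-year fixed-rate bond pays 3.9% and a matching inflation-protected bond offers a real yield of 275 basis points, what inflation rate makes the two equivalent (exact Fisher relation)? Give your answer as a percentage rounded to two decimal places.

(1 + π) = (1 + i)/(1 + r) = 1.03900 / 1.02750 = 1.011192
Break-even inflation = 1.011192 − 1 → 1.12%.

1.12%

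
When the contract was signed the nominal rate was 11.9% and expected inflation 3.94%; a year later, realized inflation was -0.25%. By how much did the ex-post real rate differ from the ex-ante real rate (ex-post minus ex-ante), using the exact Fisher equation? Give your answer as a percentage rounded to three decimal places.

4.522%

Ex-ante: (1 + 0.1190)/(1 + 0.0394) − 1 = 7.6583%
Ex-post: (1 + 0.1190)/(1 − 0.0025) − 1 = 12.1805%
Difference (ex-post − ex-ante) = 4.5222% → 4.522%.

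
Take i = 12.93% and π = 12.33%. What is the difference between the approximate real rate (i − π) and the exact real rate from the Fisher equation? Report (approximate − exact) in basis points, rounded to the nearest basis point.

7 basis points

Approximate: r ≈ 12.930% − 12.330% = 0.6000%
Exact: (1 + 0.1293)/(1 + 0.1233) − 1 = 0.5341%
Error = 0.6000% − 0.5341% = 0.0659% → 7 basis points.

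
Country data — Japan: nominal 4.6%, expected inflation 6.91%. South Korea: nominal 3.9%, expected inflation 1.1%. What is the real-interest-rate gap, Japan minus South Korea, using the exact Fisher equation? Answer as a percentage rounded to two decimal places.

Japan: (1 + 0.0460)/(1 + 0.0691) − 1 = -2.1607%
South Korea: (1 + 0.0390)/(1 + 0.0110) − 1 = 2.7695%
Differential = -2.1607% − 2.7695% = -4.9302% → -4.93%.

-4.93%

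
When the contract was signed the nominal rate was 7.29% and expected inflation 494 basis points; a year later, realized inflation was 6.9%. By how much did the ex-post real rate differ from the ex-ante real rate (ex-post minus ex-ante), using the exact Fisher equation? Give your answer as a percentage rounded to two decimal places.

-1.87%

Ex-ante: (1 + 0.0729)/(1 + 0.0494) − 1 = 2.2394%
Ex-post: (1 + 0.0729)/(1 + 0.0690) − 1 = 0.3648%
Difference (ex-post − ex-ante) = -1.8745% → -1.87%.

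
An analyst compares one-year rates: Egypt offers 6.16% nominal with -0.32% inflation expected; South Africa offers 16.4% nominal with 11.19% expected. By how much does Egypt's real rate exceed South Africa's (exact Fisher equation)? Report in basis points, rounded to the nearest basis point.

182 basis points

Egypt: (1 + 0.0616)/(1 − 0.0032) − 1 = 6.5008%
South Africa: (1 + 0.1640)/(1 + 0.1119) − 1 = 4.6857%
Differential = 6.5008% − 4.6857% = 1.8151% → 182 basis points.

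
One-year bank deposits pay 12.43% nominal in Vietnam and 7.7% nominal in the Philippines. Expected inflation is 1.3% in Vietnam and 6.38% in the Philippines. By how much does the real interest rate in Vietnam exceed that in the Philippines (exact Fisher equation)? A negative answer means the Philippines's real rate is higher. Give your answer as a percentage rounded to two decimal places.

Vietnam: (1 + 0.1243)/(1 + 0.0130) − 1 = 10.9872%
The Philippines: (1 + 0.0770)/(1 + 0.0638) − 1 = 1.2408%
Differential = 10.9872% − 1.2408% = 9.7463% → 9.75%.

9.75%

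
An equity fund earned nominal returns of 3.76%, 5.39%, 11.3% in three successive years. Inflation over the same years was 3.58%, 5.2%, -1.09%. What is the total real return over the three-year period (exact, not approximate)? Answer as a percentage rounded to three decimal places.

12.926%

Compound the nominal returns: 1.0376 × 1.0539 × 1.1130 = 1.217095.
Compound inflation: 1.0358 × 1.0520 × 0.9891 = 1.077784.
Deflate: 1.217095 / 1.077784 = 1.129257.
Total real return = 1.129257 − 1 → 12.926%.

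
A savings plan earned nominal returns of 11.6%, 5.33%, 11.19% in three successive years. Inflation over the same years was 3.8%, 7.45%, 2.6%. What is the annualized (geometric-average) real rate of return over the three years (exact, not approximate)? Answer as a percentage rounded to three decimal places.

4.531%

Nominal growth factor = 1.1160 × 1.0533 × 1.1119 = 1.30701933
Price-level growth factor = 1.0380 × 1.0745 × 1.0260 = 1.14432961
Real growth factor = 1.30701933 / 1.14432961 = 1.14217033
Annualized real rate = 1.14217033^(1/3) − 1 = 4.5306% → 4.531%.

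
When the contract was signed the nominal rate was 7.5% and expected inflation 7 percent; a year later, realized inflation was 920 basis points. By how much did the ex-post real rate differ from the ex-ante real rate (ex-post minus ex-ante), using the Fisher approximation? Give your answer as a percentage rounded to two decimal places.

-2.20%

Ex-ante: 7.5% − 7% = 0.500%
Ex-post: 7.5% − 9.2% = -1.700%
Difference (ex-post − ex-ante) = -2.2000% → -2.20%.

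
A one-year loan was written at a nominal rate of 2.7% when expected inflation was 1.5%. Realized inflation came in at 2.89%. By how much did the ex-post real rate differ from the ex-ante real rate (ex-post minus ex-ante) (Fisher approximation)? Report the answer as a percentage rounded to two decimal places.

-1.39%

Ex-ante: 2.7% − 1.5% = 1.200%
Ex-post: 2.7% − 2.89% = -0.190%
Difference (ex-post − ex-ante) = -1.3900% → -1.39%.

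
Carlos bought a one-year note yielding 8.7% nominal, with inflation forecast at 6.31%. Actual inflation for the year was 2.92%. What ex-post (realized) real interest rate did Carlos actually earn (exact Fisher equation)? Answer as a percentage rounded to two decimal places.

Ex-post: (1 + 0.0870)/(1 + 0.0292) − 1 = 5.6160%
So the realized real rate is 5.62%.

5.62%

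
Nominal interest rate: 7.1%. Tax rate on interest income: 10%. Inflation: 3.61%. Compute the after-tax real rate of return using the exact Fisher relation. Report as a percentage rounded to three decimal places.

2.683%

After-tax nominal return = 7.1% × (1 − 0.1) = 6.3900%.
1 + r = 1.06390 / 1.03610 = 1.026831
After-tax real rate = 1.026831 − 1 → 2.683%.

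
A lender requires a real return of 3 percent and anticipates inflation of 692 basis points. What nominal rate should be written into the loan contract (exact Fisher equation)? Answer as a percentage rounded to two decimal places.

10.13%

(1 + i) = (1 + r)(1 + π) = 1.03000 × 1.06920 = 1.101276
i = 1.101276 − 1, so the required nominal rate is 10.13%.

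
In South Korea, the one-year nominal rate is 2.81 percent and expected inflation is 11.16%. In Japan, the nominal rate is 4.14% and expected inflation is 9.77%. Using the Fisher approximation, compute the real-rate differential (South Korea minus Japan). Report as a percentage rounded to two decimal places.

South Korea: 2.81% − 11.16% = -8.350%
Japan: 4.14% − 9.77% = -5.630%
Differential = -2.720% → -2.72%.

-2.72%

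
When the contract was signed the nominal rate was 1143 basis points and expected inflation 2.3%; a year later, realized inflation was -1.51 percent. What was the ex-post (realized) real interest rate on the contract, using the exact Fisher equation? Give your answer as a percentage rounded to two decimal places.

13.14%

Ex-post: (1 + 0.1143)/(1 − 0.0151) − 1 = 13.1384%
So the realized real rate is 13.14%.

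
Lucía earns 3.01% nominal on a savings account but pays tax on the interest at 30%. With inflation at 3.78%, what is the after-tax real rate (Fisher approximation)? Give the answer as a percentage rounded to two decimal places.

-1.67%

After-tax nominal return = 3.01% × (1 − 0.3) = 2.1070%.
r ≈ 2.1070% − 3.78% → -1.67%.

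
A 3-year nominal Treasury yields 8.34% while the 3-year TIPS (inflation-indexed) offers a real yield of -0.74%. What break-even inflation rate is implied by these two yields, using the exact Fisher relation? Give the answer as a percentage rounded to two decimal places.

(1 + π) = (1 + i)/(1 + r) = 1.08340 / 0.99260 = 1.091477
Break-even inflation = 1.091477 − 1 → 9.15%.

9.15%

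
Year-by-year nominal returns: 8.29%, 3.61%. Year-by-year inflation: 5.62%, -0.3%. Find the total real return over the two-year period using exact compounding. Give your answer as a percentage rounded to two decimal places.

6.55%

Nominal growth factor = 1.0829 × 1.0361 = 1.121993
Price-level growth factor = 1.0562 × 0.9970 = 1.053031
Real growth factor = 1.121993 / 1.053031 = 1.065488
Total real return = 1.065488 − 1 → 6.55%.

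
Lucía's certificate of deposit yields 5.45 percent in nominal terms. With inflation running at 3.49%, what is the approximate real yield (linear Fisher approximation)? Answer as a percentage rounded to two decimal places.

1.96%

r ≈ i − π = 5.45% − 3.49% = 1.96%.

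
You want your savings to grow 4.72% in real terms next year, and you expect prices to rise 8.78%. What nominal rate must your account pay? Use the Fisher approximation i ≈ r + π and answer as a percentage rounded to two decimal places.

i ≈ r + π = 4.72% + 8.78% = 13.50%.

13.50%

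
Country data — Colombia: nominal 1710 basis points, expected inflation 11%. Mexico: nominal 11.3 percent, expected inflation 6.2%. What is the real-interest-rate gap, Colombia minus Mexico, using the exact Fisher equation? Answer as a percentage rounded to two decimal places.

0.69%

Colombia: (1 + 0.1710)/(1 + 0.1100) − 1 = 5.4955%
Mexico: (1 + 0.1130)/(1 + 0.0620) − 1 = 4.8023%
Differential = 5.4955% − 4.8023% = 0.6932% → 0.69%.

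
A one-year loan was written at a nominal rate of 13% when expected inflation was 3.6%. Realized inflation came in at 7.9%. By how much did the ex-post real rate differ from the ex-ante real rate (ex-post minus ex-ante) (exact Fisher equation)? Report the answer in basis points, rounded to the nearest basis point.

Ex-ante: (1 + 0.1300)/(1 + 0.0360) − 1 = 9.0734%
Ex-post: (1 + 0.1300)/(1 + 0.0790) − 1 = 4.7266%
Difference (ex-post − ex-ante) = -4.3468% → -435 basis points.

-435 basis points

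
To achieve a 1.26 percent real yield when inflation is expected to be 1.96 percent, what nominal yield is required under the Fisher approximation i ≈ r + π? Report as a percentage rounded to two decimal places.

3.22%

i ≈ r + π = 1.26% + 1.96% = 3.22%.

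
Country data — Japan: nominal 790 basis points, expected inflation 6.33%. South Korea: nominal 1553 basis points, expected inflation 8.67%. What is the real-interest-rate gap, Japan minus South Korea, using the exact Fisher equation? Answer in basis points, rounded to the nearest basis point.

-484 basis points

Japan: (1 + 0.0790)/(1 + 0.0633) − 1 = 1.4765%
South Korea: (1 + 0.1553)/(1 + 0.0867) − 1 = 6.3127%
Differential = 1.4765% − 6.3127% = -4.8362% → -484 basis points.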